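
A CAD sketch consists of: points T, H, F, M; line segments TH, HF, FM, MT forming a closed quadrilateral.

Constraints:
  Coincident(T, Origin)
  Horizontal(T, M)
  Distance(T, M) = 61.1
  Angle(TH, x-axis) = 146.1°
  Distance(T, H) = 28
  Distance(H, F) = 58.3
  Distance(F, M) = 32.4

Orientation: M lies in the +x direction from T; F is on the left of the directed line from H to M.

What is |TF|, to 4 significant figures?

39.85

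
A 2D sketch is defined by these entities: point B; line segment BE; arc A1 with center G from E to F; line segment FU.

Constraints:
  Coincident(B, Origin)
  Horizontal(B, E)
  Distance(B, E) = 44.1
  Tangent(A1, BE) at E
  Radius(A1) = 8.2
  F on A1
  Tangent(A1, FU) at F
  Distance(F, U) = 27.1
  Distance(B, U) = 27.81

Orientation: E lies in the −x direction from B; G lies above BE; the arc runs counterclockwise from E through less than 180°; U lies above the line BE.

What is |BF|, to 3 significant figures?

38.6

Checks: |GF| = 8.200 ✓; ∠(GF, FU) = 90.00° ✓; |FU| = 27.10 ✓; |BU| = 27.81 ✓.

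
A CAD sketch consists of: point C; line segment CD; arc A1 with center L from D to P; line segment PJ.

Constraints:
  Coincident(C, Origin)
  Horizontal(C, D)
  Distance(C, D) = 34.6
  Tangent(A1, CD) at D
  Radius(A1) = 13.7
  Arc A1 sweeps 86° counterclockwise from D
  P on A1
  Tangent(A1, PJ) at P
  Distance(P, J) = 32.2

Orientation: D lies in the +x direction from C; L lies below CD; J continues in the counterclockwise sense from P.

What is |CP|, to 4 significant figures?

24.51

C is at the origin; C and D share the same y with |CD| = 34.6 and D on the +x side, so D = (34.60, 0.000). The tangent condition forces LD to be normal to CD, so L = D + (0, -13.7) = (34.60, -13.70). On A1, D sits at bearing 90° from L; an 86° counterclockwise sweep puts P at bearing 176°, so P = L + 13.7·(cos 176°, sin 176°) = (20.93, -12.74). Then |CP| = |P − C| = 24.51.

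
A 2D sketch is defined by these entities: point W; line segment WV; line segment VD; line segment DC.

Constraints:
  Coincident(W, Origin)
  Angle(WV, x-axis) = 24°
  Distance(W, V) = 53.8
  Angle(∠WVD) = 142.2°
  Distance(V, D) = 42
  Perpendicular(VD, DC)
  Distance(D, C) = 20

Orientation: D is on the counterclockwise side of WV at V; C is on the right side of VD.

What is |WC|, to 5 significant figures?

99.741

W is at the origin; WV runs at 24.0° with length 53.8, so V = 53.8·(cos 24.0°, sin 24.0°) = (49.149, 21.882). ∠WVD = 142.2°, so VD runs at 24.0° + (180° − 142.2°) = 61.800° from the x-axis; with |VD| = 42.0, D = V + 42.0·(cos 61.800°, sin 61.800°) = (68.996, 58.897). VD ⟂ DC; with |DC| = 20.0 on the right of VD, C = D + 20.0·(0.88130, -0.47255) = (86.622, 49.446). Then |WC| = |C − W| = 99.741.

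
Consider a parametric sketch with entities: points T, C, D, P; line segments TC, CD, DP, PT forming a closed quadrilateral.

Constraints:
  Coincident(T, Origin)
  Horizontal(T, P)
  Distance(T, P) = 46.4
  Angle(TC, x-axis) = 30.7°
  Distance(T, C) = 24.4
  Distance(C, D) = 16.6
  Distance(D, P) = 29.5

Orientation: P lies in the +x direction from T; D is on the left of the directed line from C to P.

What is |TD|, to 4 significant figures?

40.37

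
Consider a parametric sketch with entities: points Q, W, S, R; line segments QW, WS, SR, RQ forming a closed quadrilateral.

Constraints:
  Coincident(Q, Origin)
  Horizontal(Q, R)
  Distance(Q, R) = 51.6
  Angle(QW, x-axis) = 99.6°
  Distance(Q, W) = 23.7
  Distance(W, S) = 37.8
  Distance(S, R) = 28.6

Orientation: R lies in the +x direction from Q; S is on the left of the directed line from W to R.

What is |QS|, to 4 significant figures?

40.59

Checks: |WS| = 37.80 ✓; |SR| = 28.60 ✓.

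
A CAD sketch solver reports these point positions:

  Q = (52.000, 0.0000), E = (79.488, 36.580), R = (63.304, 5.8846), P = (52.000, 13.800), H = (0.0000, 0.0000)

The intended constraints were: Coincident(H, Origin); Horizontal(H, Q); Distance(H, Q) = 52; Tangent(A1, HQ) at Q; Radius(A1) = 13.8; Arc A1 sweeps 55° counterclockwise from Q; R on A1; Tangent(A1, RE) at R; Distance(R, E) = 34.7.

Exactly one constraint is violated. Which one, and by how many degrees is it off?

Tangent(A1, RE) at R — off by 7.20°.

H = (0.00, 0.00) ✓; H.y = 0.00, Q.y = 0.00 ✓; |HQ| = 52.00 ✓; ∠(PQ, QH) = 90.00° ✓; |PQ| = 13.80 ✓; bearing(P→R) − bearing(P→Q) = 55.00° ✓; |PR| = 13.80 ✓; ∠(PR, RE) = 82.80° ✗; |RE| = 34.70 ✓.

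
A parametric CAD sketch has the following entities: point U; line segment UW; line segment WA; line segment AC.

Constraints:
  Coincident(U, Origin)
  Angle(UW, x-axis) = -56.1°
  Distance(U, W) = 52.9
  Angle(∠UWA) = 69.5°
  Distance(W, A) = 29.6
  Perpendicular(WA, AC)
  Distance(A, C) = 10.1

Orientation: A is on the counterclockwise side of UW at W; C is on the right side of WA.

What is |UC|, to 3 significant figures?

60.7

U is at the origin; UW runs at -56.1° with length 52.9, so W = 52.9·(cos -56.1°, sin -56.1°) = (29.5, -43.9). ∠UWA = 69.5°, so WA runs at -56.1° + (180° − 69.5°) = 54.4° from the x-axis; with |WA| = 29.6, A = W + 29.6·(cos 54.4°, sin 54.4°) = (46.7, -19.8). WA is perpendicular to AC; with |AC| = 10.1 on the right of WA, C = A + 10.1·(0.813, -0.582) = (54.9, -25.7). Then |UC| = |C − U| = 60.7.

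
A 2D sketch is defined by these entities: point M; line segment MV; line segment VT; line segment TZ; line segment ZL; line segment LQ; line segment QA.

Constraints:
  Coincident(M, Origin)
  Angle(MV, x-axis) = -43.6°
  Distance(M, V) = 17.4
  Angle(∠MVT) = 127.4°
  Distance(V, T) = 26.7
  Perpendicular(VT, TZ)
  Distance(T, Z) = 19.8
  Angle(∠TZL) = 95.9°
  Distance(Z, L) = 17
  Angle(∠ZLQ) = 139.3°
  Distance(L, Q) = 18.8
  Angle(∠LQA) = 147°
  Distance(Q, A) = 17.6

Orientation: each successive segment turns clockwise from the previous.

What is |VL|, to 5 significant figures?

23.667

VT is perpendicular to TZ, so TZ runs at 173.80°; with |TZ| = 19.8, Z = (-9.9672, -36.405). ∠TZL = 95.9° gives ZL at 89.700° from the x-axis; with |ZL| = 17.0, L = (-9.8782, -19.405). Then |VL| = |L − V| = 23.667.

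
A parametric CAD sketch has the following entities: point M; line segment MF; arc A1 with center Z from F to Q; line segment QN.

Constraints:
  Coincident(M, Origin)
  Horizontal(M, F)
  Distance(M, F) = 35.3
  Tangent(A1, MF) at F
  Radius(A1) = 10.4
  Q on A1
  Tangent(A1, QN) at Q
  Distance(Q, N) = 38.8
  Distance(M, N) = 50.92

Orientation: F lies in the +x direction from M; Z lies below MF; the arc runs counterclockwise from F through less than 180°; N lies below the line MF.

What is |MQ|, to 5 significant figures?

26.531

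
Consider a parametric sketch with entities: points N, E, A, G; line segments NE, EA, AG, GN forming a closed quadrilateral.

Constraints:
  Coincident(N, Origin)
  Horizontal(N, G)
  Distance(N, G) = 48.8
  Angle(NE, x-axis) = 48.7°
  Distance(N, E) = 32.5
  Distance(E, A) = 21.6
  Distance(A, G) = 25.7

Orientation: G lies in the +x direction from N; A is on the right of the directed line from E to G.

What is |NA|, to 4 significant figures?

23.44

Checks: NE at 48.70° ✓; |EA| = 21.60 ✓; |AG| = 25.70 ✓.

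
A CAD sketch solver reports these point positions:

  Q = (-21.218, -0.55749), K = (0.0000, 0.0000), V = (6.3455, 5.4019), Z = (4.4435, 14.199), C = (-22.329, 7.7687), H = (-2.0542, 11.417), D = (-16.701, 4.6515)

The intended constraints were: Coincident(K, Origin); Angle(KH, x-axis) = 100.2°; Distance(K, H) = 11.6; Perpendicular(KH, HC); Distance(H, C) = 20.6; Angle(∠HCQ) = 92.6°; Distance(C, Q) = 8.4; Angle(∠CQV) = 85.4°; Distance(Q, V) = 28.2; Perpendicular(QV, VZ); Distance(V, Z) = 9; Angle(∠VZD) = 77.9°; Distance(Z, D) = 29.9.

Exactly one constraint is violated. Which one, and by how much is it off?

Distance(Z, D) = 29.9 — off by 6.70.

K = (0.00, 0.00) ✓; KH at 100.2° ✓; |KH| = 11.60 ✓; ∠(KH, HC) = 90.00° ✓; |HC| = 20.60 ✓; ∠HCQ = 92.60° ✓; |CQ| = 8.400 ✓; ∠CQV = 85.40° ✓; |QV| = 28.20 ✓; ∠(QV, VZ) = 90.00° ✓; |VZ| = 9.000 ✓; ∠VZD = 77.90° ✓; |ZD| = 23.20 ✗.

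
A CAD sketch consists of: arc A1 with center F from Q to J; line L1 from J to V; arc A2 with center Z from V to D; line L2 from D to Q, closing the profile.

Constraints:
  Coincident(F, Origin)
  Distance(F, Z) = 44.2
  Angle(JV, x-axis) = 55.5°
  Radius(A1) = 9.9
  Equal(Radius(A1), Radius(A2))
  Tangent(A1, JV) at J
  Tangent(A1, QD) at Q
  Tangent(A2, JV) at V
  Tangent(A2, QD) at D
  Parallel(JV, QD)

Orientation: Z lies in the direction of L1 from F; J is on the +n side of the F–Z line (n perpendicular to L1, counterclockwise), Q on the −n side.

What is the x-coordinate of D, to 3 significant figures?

33.2

The slot axis is L1's direction at 55.5°, so u = (cos 55.5°, sin 55.5°) = (0.566, 0.824) and n = (−sin 55.5°, cos 55.5°) = (-0.824, 0.566). F is at the origin and Z lies 44.2 along u from F, so Z = 44.2·u = (25.0, 36.4). Tangency of A1 to both parallel lines with radius 9.9 puts J and Q at F ± 9.9·n: J = (-8.16, 5.61), Q = (8.16, -5.61). Equal radii place V and D the same way about Z: V = Z + 9.9·n = (16.9, 42.0), D = Z − 9.9·n = (33.2, 30.8). So D.x = 33.2.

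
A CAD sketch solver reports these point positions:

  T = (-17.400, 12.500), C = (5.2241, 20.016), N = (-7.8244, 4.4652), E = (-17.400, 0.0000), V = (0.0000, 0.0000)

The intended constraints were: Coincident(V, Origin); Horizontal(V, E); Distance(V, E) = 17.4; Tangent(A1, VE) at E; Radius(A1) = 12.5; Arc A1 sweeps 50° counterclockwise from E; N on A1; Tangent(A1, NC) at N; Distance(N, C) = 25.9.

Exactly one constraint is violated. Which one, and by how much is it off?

Distance(N, C) = 25.9 — off by 5.60.

V = (0.00, 0.00) ✓; V.y = 0.00, E.y = 0.00 ✓; |VE| = 17.40 ✓; ∠(TE, EV) = 90.00° ✓; |TE| = 12.50 ✓; bearing(T→N) − bearing(T→E) = 50.00° ✓; |TN| = 12.50 ✓; ∠(TN, NC) = 90.00° ✓; |NC| = 20.30 ✗.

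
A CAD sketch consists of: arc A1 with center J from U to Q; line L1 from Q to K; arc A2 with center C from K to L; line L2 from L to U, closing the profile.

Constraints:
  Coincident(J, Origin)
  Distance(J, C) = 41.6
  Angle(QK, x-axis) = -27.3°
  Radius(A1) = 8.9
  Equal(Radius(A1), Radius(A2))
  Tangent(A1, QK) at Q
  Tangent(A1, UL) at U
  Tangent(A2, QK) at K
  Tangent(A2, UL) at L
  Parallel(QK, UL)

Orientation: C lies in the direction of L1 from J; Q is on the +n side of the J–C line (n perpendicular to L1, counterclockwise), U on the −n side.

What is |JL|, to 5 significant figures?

42.541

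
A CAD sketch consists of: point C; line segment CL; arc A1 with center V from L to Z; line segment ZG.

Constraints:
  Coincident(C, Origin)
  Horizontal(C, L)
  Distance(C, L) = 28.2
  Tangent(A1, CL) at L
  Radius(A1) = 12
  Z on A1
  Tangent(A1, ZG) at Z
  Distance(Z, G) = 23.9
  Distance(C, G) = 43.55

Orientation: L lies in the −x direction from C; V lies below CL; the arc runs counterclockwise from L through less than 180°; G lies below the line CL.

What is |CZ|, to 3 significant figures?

42.2

Checks: |VZ| = 12.00 ✓; ∠(VZ, ZG) = 90.00° ✓; |ZG| = 23.90 ✓; |CG| = 43.55 ✓.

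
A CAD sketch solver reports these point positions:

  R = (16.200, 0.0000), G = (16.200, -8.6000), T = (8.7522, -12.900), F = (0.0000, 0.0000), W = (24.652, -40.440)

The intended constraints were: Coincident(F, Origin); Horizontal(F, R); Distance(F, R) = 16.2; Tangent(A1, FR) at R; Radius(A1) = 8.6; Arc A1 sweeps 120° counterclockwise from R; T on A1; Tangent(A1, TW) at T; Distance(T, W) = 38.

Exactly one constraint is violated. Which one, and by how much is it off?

Distance(T, W) = 38 — off by 6.20.

F = (0.00, 0.00) ✓; F.y = 0.00, R.y = 0.00 ✓; |FR| = 16.20 ✓; ∠(GR, RF) = 90.00° ✓; |GR| = 8.600 ✓; bearing(G→T) − bearing(G→R) = 120.0° ✓; |GT| = 8.600 ✓; ∠(GT, TW) = 90.00° ✓; |TW| = 31.80 ✗.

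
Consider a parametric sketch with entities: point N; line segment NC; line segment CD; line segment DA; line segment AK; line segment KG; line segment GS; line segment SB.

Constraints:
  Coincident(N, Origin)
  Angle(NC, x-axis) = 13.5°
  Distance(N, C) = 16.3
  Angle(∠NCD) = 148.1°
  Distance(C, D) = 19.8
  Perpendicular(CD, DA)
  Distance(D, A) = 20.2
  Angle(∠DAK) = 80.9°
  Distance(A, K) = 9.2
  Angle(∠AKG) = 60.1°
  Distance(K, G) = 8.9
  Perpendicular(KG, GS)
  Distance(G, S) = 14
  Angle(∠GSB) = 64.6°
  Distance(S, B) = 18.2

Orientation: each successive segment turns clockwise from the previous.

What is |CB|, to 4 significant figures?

30.47

N is at the origin; NC runs at 13.5° with length 16.3, so C = (15.85, 3.805). ∠NCD = 148.1° gives CD at -18.40° from the x-axis; with |CD| = 19.8, D = (34.64, -2.445). CD ⟂ DA, so DA runs at -108.4°; with |DA| = 20.2, A = (28.26, -21.61). ∠DAK = 80.9° gives AK at 152.5° from the x-axis; with |AK| = 9.2, K = (20.10, -17.36). ∠AKG = 60.1° gives KG at 32.60° from the x-axis; with |KG| = 8.9, G = (27.60, -12.57). KG is perpendicular to GS, so GS runs at -57.40°; with |GS| = 14.0, S = (35.14, -24.36). ∠GSB = 64.6° gives SB at -172.8° from the x-axis; with |SB| = 18.2, B = (17.08, -26.64). Then |CB| = |B − C| = 30.47.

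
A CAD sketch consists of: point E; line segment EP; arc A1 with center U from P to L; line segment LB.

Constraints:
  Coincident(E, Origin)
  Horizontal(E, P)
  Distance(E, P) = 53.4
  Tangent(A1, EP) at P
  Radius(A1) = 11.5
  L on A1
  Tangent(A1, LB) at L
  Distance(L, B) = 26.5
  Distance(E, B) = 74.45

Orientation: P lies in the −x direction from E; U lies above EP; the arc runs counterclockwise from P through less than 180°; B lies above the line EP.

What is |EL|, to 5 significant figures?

49.235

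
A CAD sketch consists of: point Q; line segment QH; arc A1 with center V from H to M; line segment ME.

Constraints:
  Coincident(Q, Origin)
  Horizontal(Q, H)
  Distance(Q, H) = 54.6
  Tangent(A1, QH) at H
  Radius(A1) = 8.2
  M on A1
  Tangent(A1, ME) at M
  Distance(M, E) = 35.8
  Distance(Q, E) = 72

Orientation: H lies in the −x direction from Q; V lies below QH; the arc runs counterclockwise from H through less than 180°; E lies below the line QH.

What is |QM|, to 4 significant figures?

63.41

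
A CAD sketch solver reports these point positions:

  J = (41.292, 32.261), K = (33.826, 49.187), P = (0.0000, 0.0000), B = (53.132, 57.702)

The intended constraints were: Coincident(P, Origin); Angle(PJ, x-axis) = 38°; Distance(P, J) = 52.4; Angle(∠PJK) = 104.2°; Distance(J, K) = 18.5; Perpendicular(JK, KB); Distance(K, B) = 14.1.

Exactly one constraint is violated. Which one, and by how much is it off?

Distance(K, B) = 14.1 — off by 7.00.

P = (0.00, 0.00) ✓; PJ at 38.00° ✓; |PJ| = 52.40 ✓; ∠PJK = 104.2° ✓; |JK| = 18.50 ✓; ∠(JK, KB) = 90.00° ✓; |KB| = 21.10 ✗.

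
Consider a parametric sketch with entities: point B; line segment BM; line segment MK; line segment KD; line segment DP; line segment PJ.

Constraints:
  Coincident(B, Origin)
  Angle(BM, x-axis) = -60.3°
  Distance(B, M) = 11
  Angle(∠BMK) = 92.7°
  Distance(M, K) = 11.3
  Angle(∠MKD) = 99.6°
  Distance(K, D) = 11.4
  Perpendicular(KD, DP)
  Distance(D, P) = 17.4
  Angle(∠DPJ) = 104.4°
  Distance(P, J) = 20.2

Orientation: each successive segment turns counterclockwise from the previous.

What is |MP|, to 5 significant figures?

14.685

∠MKD = 99.6° gives KD at 107.40° from the x-axis; with |KD| = 11.4, D = (12.109, 6.4535). KD ⟂ DP, so DP runs at -162.60°; with |DP| = 17.4, P = (-4.4944, 1.2502). Then |MP| = |P − M| = 14.685.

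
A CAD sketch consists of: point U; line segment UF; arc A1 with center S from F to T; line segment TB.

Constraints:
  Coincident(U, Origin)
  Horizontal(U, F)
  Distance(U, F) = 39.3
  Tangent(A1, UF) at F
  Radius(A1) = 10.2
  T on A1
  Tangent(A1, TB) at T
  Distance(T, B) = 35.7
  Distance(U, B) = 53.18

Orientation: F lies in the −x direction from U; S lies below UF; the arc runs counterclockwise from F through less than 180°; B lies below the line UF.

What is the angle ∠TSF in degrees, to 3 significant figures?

124°

Checks: ∠(SF, FU) = 90.00° ✓; |ST| = 10.20 ✓; ∠(ST, TB) = 90.00° ✓; |TB| = 35.70 ✓; |UB| = 53.18 ✓.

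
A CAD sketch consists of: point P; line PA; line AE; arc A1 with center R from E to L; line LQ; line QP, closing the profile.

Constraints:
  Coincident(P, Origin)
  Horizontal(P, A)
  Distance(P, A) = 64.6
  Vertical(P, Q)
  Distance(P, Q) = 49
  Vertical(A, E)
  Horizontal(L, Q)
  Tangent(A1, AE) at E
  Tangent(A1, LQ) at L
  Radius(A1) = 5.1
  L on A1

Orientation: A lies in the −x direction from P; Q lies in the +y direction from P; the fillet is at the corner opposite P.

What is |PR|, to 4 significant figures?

73.94

P is at the origin; PA is horizontal with |PA| = 64.6 and A on the −x side, so A = (-64.60, 0.000). P and Q share the same x with |PQ| = 49.0 and Q on the +y side, so Q = (0.000, 49.00). The virtual corner opposite P is at (-64.60, 49.00). Tangency of A1 to AE means the radius RE is perpendicular to AE and the tangent condition forces RL to be normal to LQ, with radius 5.1, so the center R sits 5.1 in from both sides at R = (-59.50, 43.90). Then |PR| = |R − P| = 73.94.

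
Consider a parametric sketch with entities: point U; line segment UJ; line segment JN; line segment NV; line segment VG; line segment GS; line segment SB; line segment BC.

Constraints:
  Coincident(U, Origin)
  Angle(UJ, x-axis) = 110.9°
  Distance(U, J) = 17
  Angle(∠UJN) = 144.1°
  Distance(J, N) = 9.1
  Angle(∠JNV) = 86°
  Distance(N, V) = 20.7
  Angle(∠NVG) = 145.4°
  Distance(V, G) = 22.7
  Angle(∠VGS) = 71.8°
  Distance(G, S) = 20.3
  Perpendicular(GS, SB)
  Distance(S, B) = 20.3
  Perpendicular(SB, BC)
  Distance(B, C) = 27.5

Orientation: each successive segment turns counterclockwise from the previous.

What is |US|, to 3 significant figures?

12.1

U is at the origin; UJ runs at 110.9° with length 17.0, so J = (-6.06, 15.9). ∠UJN = 144.1° gives JN at 147° from the x-axis; with |JN| = 9.1, N = (-13.7, 20.9). ∠JNV = 86.0° gives NV at -119° from the x-axis; with |NV| = 20.7, V = (-23.8, 2.79). ∠NVG = 145.4° gives VG at -84.6° from the x-axis; with |VG| = 22.7, G = (-21.6, -19.8). ∠VGS = 71.8° gives GS at 23.6° from the x-axis; with |GS| = 20.3, S = (-3.04, -11.7). Then |US| = |S − U| = 12.1.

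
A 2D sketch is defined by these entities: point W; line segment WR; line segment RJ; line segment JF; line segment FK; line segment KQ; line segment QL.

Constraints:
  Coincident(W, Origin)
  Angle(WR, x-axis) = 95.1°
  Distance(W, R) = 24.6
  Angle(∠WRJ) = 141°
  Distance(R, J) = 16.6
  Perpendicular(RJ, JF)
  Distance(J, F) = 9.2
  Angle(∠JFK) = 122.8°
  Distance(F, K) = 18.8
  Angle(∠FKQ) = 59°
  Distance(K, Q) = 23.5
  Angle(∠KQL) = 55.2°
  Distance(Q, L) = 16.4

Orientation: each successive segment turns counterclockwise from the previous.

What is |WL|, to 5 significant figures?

34.612

∠FKQ = 59.0° gives KQ at 42.300° from the x-axis; with |KQ| = 23.5, Q = (0.71940, 27.401). ∠KQL = 55.2° gives QL at 167.10° from the x-axis; with |QL| = 16.4, L = (-15.267, 31.063). Then |WL| = |L − W| = 34.612.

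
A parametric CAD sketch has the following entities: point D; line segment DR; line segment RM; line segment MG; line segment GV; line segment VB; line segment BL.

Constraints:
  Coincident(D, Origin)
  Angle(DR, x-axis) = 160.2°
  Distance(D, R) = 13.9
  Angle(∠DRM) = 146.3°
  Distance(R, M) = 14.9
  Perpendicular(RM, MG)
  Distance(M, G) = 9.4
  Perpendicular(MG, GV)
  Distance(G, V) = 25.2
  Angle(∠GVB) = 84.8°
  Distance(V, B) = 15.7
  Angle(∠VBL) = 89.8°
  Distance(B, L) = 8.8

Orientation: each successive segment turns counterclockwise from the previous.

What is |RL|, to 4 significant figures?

5.408

∠GVB = 84.8° gives VB at 109.1° from the x-axis; with |VB| = 15.7, B = (-5.959, 12.89). ∠VBL = 89.8° gives BL at -160.7° from the x-axis; with |BL| = 8.8, L = (-14.26, 9.985). Then |RL| = |L − R| = 5.408.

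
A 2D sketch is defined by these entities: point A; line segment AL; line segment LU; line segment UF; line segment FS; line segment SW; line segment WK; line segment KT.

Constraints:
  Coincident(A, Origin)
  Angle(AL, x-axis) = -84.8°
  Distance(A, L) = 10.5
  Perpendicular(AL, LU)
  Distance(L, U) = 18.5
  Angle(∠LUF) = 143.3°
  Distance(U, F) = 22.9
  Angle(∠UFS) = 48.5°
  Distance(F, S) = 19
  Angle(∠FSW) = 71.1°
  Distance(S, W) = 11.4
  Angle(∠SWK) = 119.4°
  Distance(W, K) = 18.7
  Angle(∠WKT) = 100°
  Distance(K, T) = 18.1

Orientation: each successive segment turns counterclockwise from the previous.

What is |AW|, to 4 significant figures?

20.12

A is at the origin; AL runs at -84.8° with length 10.5, so L = (0.9516, -10.46). AL is perpendicular to LU, so LU runs at 5.200°; with |LU| = 18.5, U = (19.38, -8.780). ∠LUF = 143.3° gives UF at 41.90° from the x-axis; with |UF| = 22.9, F = (36.42, 6.513). ∠UFS = 48.5° gives FS at 173.4° from the x-axis; with |FS| = 19.0, S = (17.55, 8.697). ∠FSW = 71.1° gives SW at -77.70° from the x-axis; with |SW| = 11.4, W = (19.97, -2.441). Then |AW| = |W − A| = 20.12.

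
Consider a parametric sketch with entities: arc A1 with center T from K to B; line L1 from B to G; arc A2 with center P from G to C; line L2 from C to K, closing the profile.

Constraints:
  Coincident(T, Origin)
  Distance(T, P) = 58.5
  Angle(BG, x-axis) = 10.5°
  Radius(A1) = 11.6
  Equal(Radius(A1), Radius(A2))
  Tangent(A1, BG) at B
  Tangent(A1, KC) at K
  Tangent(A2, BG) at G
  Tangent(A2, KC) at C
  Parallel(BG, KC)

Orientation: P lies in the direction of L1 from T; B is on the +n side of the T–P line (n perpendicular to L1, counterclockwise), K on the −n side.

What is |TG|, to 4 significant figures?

59.64

The slot axis is L1's direction at 10.5°, so u = (cos 10.5°, sin 10.5°) = (0.9833, 0.1822) and n = (−sin 10.5°, cos 10.5°) = (-0.1822, 0.9833). T is at the origin and P lies 58.5 along u from T, so P = 58.5·u = (57.52, 10.66). Tangency of A1 to both parallel lines with radius 11.6 puts B and K at T ± 11.6·n: B = (-2.114, 11.41), K = (2.114, -11.41). Equal radii place G and C the same way about P: G = P + 11.6·n = (55.41, 22.07), C = P − 11.6·n = (59.63, -0.7450). Then |TG| = |G − T| = 59.64.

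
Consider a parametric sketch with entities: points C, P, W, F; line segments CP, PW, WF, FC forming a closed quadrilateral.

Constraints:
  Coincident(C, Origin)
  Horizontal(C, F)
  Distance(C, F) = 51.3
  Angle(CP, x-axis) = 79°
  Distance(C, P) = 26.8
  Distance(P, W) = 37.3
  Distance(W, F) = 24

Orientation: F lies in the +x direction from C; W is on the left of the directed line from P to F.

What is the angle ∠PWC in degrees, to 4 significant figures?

34.08°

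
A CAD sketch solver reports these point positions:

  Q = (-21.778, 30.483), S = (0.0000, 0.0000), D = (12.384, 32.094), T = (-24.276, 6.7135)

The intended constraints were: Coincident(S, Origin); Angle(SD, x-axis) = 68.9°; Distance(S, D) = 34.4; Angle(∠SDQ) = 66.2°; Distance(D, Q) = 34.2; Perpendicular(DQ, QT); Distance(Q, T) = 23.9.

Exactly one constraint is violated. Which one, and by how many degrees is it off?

Perpendicular(DQ, QT) — off by 8.70°.

S = (0.00, 0.00) ✓; SD at 68.90° ✓; |SD| = 34.40 ✓; ∠SDQ = 66.20° ✓; |DQ| = 34.20 ✓; ∠(DQ, QT) = 81.30° ✗; |QT| = 23.90 ✓.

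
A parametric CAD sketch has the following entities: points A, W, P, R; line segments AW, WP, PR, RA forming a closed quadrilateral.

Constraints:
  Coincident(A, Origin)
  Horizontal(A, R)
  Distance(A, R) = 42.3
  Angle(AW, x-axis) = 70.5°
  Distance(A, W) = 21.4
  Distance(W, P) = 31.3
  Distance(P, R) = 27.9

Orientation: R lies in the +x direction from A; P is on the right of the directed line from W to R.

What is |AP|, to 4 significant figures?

18.91

A is at the origin; A and R share the same y with |AR| = 42.3 and R in +x, so R = (42.3, 0). AW runs at 70.5° with |AW| = 21.4, so W = (7.143, 20.17). P is determined by |WP| = 31.3 and |PR| = 27.9 together: it lies at the intersection of circle(W, 31.3) and circle(R, 27.9). With |WR| = 40.53, the foot of the radical line on WR is 22.75 from W and the perpendicular offset is √(31.3² − 22.75²) = 21.50. Taking the right-of-WR solution: P = (16.18, -9.796).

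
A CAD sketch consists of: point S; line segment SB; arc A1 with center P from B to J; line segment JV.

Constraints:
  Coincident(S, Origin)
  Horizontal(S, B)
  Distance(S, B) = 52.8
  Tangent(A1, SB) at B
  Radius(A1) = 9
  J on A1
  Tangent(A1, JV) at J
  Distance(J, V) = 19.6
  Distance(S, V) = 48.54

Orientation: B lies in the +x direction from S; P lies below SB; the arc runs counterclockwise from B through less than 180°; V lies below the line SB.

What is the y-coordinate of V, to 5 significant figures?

-26.729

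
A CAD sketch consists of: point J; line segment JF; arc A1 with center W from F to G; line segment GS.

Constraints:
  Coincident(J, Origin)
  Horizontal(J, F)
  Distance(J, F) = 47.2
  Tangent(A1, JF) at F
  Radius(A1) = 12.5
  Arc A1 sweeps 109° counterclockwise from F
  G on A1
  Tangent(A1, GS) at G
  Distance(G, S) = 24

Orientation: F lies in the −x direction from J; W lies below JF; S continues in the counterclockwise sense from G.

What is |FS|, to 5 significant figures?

39.466

J is at the origin; J and F share the same y with |JF| = 47.2 and F on the −x side, so F = (-47.200, 0.0000). The tangent condition forces WF to be normal to JF, so W = F + (0, -12.5) = (-47.200, -12.500). On A1, F sits at bearing 90° from W; a 109° counterclockwise sweep puts G at bearing 199°, so G = W + 12.5·(cos 199°, sin 199°) = (-59.019, -16.570). The tangent condition forces WG to be normal to GS, so GS runs along (−sin 199°, cos 199°); with |GS| = 24.0, S = (-51.205, -39.262). Then |FS| = |S − F| = 39.466.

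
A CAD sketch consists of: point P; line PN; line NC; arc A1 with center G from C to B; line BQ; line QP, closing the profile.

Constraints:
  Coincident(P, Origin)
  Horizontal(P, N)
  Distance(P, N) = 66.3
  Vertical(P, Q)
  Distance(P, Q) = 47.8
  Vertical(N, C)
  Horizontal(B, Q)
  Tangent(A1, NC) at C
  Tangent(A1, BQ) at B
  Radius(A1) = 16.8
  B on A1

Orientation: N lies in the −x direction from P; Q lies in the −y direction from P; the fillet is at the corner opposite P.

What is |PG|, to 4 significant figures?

58.41

P is at the origin; P and N share the same y with |PN| = 66.3 and N on the −x side, so N = (-66.30, 0.000). PQ is vertical with |PQ| = 47.8 and Q on the −y side, so Q = (0.000, -47.80). The virtual corner opposite P is at (-66.30, -47.80). Since A1 is tangent to NC there, GC ⟂ NC and since A1 is tangent to BQ there, GB ⟂ BQ, with radius 16.8, so the center G sits 16.8 in from both sides at G = (-49.50, -31.00). Then |PG| = |G − P| = 58.41.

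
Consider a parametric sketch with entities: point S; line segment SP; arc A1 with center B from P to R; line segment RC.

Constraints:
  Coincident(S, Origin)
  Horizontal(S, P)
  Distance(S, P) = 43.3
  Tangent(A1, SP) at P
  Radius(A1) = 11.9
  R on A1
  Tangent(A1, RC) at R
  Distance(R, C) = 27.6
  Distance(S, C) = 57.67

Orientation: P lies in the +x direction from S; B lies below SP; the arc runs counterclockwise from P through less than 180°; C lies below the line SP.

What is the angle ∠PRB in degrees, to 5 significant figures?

36.697°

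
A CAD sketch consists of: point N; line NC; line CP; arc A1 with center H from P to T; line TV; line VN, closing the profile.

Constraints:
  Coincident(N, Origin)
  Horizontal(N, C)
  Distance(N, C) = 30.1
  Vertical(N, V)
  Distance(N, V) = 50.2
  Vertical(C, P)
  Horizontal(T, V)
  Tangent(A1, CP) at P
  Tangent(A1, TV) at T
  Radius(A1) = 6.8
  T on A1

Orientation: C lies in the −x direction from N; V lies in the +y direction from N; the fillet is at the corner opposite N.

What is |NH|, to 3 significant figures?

49.3

N is at the origin; NC is horizontal with |NC| = 30.1 and C on the −x side, so C = (-30.1, 0.00). N and V share the same x with |NV| = 50.2 and V on the +y side, so V = (0.00, 50.2). The virtual corner opposite N is at (-30.1, 50.2). Tangency of A1 to CP means the radius HP is perpendicular to CP and the tangent condition forces HT to be normal to TV, with radius 6.8, so the center H sits 6.8 in from both sides at H = (-23.3, 43.4). Then |NH| = |H − N| = 49.3.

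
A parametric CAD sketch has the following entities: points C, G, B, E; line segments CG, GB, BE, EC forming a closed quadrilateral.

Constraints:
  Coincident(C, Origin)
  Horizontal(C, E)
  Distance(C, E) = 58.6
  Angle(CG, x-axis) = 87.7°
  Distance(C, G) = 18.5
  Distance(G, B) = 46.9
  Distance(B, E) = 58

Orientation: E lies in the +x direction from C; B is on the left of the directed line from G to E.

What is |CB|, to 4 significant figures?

61.94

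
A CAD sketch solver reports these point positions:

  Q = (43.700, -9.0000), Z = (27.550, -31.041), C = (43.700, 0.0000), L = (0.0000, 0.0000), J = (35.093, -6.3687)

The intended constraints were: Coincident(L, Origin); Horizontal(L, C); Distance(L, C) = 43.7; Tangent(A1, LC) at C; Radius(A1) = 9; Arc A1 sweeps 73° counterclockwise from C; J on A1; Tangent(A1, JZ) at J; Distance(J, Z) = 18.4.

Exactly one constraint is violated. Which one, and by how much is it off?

Distance(J, Z) = 18.4 — off by 7.40.

L = (0.00, 0.00) ✓; L.y = 0.00, C.y = 0.00 ✓; |LC| = 43.70 ✓; ∠(QC, CL) = 90.00° ✓; |QC| = 9.000 ✓; bearing(Q→J) − bearing(Q→C) = 73.00° ✓; |QJ| = 9.000 ✓; ∠(QJ, JZ) = 90.00° ✓; |JZ| = 25.80 ✗.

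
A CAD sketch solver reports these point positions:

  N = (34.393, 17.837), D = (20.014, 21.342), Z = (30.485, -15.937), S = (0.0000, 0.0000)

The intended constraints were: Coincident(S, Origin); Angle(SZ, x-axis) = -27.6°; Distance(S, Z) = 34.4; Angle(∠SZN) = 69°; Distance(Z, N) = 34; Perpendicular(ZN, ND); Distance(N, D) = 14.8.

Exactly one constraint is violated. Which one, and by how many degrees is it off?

Perpendicular(ZN, ND) — off by 7.10°.

S = (0.00, 0.00) ✓; SZ at -27.60° ✓; |SZ| = 34.40 ✓; ∠SZN = 69.00° ✓; |ZN| = 34.00 ✓; ∠(ZN, ND) = 82.90° ✗; |ND| = 14.80 ✓.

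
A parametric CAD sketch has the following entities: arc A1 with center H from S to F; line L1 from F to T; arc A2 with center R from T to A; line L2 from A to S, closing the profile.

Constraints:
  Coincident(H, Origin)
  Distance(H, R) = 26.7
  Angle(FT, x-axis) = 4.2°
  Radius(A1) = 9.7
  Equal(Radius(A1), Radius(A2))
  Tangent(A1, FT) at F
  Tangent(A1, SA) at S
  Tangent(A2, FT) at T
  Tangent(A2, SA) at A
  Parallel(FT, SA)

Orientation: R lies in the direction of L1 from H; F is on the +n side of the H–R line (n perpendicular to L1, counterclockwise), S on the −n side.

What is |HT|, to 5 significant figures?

28.407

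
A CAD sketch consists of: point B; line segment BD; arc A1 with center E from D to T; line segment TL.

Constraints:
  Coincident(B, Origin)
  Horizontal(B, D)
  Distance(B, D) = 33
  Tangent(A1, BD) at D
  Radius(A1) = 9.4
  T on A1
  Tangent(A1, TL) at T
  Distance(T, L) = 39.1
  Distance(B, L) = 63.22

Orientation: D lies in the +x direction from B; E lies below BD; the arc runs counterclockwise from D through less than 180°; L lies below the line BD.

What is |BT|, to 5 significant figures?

27.692

B is at the origin; BD is horizontal with |BD| = 33.0 and D on the +x side, so D = (33.000, 0.0000). Tangency of A1 to BD means the radius ED is perpendicular to BD, so E = D + (0, -9.4) = (33.000, -9.4000). Since ET ⟂ TL (tangency), |EL| = √(9.4² + 39.1²) = 40.214 regardless of where T sits on A1. So L lies on both circle(B, 63.22) and circle(E, 40.214); the below-BD intersection is L = (39.932, -49.012). T is the foot of the tangent from L: T = (24.376, -13.140).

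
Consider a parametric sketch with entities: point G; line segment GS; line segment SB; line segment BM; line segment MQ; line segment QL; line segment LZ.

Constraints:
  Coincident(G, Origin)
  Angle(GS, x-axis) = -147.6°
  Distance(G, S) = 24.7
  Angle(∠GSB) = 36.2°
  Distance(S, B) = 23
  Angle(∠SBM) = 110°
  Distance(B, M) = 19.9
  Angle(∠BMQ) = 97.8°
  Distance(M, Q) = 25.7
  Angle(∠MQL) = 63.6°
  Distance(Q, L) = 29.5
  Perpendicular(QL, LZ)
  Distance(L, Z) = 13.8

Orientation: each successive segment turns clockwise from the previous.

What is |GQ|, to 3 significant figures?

20.6

G is at the origin; GS runs at -147.6° with length 24.7, so S = (-20.9, -13.2). ∠GSB = 36.2° gives SB at 68.6° from the x-axis; with |SB| = 23.0, B = (-12.5, 8.18). ∠SBM = 110.0° gives BM at -1.40° from the x-axis; with |BM| = 19.9, M = (7.43, 7.69). ∠BMQ = 97.8° gives MQ at -83.6° from the x-axis; with |MQ| = 25.7, Q = (10.3, -17.8). Then |GQ| = |Q − G| = 20.6.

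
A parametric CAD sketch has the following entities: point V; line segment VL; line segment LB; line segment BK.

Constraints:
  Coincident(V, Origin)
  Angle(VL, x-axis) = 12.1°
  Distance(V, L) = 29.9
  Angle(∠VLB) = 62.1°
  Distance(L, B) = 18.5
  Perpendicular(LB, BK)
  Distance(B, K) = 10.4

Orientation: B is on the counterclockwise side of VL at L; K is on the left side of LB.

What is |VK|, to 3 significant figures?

16.6

∠VLB = 62.1°, so LB runs at 12.1° + (180° − 62.1°) = 130° from the x-axis; with |LB| = 18.5, B = L + 18.5·(cos 130°, sin 130°) = (17.3, 20.4). LB is perpendicular to BK; with |BK| = 10.4 on the left of LB, K = B + 10.4·(-0.766, -0.643) = (9.38, 13.8). Then |VK| = |K − V| = 16.6.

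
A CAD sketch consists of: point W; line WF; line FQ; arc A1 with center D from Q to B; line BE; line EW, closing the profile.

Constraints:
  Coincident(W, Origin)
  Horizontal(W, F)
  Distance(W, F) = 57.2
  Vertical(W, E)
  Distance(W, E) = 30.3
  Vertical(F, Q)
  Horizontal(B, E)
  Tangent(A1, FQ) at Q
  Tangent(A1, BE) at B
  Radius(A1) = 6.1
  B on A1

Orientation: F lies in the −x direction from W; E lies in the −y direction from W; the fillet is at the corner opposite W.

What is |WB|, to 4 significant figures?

59.41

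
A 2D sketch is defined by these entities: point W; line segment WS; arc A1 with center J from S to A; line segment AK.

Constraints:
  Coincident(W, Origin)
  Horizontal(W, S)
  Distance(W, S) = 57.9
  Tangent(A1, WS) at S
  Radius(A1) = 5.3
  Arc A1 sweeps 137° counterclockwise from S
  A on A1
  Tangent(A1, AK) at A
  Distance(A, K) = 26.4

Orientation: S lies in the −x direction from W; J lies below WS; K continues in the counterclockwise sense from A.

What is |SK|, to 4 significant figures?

31.39

W is at the origin; WS is horizontal with |WS| = 57.9 and S on the −x side, so S = (-57.90, 0.000). Tangency of A1 to WS means the radius JS is perpendicular to WS, so J = S + (0, -5.3) = (-57.90, -5.300). On A1, S sits at bearing 90° from J; a 137° counterclockwise sweep puts A at bearing 227°, so A = J + 5.3·(cos 227°, sin 227°) = (-61.51, -9.176). The tangent condition forces JA to be normal to AK, so AK runs along (−sin 227°, cos 227°); with |AK| = 26.4, K = (-42.21, -27.18). Then |SK| = |K − S| = 31.39.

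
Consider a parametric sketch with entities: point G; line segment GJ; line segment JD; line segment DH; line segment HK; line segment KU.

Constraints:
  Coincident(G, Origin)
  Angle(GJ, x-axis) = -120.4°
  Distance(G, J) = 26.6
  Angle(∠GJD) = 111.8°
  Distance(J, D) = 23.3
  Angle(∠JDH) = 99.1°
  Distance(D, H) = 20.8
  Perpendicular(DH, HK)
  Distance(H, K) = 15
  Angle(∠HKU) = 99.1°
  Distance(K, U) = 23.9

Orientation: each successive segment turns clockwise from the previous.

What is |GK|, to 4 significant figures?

21.73

∠JDH = 99.1° gives DH at 90.50° from the x-axis; with |DH| = 20.8, H = (-36.68, 1.341). The perpendicularity gives HK at right angles to DH, so HK runs at 0.5000°; with |HK| = 15.0, K = (-21.68, 1.471). Then |GK| = |K − G| = 21.73.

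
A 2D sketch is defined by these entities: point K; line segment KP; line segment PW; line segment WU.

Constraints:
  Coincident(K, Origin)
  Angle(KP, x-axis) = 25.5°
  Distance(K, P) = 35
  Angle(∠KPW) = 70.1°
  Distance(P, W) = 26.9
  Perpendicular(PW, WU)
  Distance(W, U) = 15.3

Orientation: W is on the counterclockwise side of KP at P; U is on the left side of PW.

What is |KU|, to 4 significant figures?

23.12

∠KPW = 70.1°, so PW runs at 25.5° + (180° − 70.1°) = 135.4° from the x-axis; with |PW| = 26.9, W = P + 26.9·(cos 135.4°, sin 135.4°) = (12.44, 33.96). The perpendicularity gives WU at right angles to PW; with |WU| = 15.3 on the left of PW, U = W + 15.3·(-0.7022, -0.7120) = (1.694, 23.06). Then |KU| = |U − K| = 23.12.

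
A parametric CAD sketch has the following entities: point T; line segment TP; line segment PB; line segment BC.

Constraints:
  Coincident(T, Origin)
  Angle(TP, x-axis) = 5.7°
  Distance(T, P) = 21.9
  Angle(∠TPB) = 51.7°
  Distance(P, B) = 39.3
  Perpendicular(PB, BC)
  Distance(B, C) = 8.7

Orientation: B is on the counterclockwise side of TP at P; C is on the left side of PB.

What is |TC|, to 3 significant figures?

27.1

∠TPB = 51.7°, so PB runs at 5.7° + (180° − 51.7°) = 134° from the x-axis; with |PB| = 39.3, B = P + 39.3·(cos 134°, sin 134°) = (-5.51, 30.4). PB ⟂ BC; with |BC| = 8.7 on the left of PB, C = B + 8.7·(-0.719, -0.695) = (-11.8, 24.4). Then |TC| = |C − T| = 27.1.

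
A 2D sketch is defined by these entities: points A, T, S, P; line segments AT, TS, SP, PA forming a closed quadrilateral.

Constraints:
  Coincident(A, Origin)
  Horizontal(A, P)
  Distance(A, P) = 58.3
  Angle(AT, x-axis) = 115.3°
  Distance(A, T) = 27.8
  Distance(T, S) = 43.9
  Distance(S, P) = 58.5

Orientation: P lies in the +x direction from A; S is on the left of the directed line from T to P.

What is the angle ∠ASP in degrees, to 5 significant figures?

61.940°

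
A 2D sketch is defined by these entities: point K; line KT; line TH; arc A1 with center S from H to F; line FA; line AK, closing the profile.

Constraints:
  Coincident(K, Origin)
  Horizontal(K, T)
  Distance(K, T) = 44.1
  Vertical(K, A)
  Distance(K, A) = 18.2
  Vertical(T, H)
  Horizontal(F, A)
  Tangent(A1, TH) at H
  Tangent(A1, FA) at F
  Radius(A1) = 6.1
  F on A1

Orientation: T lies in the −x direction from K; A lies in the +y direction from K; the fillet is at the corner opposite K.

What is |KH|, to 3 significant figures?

45.7

K is at the origin; KT is horizontal with |KT| = 44.1 and T on the −x side, so T = (-44.1, 0.00). K and A share the same x with |KA| = 18.2 and A on the +y side, so A = (0.00, 18.2). The virtual corner opposite K is at (-44.1, 18.2). Tangency of A1 to TH means the radius SH is perpendicular to TH and tangency of A1 to FA means the radius SF is perpendicular to FA, with radius 6.1, so the center S sits 6.1 in from both sides at S = (-38.0, 12.1). That places the tangent points at H = (-44.1, 12.1) on TH and F = (-38.0, 18.2) on FA. Then |KH| = |H − K| = 45.7.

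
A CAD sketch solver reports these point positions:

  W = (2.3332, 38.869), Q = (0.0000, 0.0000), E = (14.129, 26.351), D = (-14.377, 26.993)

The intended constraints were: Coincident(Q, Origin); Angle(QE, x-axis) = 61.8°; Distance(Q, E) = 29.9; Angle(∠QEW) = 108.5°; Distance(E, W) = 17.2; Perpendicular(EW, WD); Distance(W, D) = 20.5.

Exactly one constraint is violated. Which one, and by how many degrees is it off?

Perpendicular(EW, WD) — off by 7.90°.

Q = (0.00, 0.00) ✓; QE at 61.80° ✓; |QE| = 29.90 ✓; ∠QEW = 108.5° ✓; |EW| = 17.20 ✓; ∠(EW, WD) = 82.10° ✗; |WD| = 20.50 ✓.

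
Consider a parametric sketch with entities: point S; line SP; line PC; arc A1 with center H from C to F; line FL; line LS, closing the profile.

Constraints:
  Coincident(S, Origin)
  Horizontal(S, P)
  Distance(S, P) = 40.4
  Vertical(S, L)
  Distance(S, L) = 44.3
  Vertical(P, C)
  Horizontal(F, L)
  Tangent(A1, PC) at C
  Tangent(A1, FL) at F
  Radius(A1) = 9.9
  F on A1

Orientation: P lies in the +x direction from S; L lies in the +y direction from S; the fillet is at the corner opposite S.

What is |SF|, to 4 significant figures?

53.78

S is at the origin; SP is horizontal with |SP| = 40.4 and P on the +x side, so P = (40.40, 0.000). SL is vertical with |SL| = 44.3 and L on the +y side, so L = (0.000, 44.30). The virtual corner opposite S is at (40.40, 44.30). Tangency of A1 to PC means the radius HC is perpendicular to PC and tangency of A1 to FL means the radius HF is perpendicular to FL, with radius 9.9, so the center H sits 9.9 in from both sides at H = (30.50, 34.40). That places the tangent points at C = (40.40, 34.40) on PC and F = (30.50, 44.30) on FL. Then |SF| = |F − S| = 53.78.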